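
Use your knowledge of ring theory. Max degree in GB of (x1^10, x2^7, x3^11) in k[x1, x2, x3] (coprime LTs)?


Pure powers, coprime LTs => already GB.
Degrees: 10, 7, 11
Max=11


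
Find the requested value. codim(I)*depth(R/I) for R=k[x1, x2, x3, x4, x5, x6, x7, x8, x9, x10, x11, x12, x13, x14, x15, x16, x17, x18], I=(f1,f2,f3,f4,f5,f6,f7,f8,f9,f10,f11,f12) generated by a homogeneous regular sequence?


codim=12, depth=dim(R/I)=18-12=6
Product=12*6=72


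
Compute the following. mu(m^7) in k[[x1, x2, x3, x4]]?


C(n+d-1,d)=C(10,7)=120


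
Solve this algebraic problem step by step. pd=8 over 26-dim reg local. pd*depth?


pd+depth=26
depth=26-8=18
pd*depth=8*18=144


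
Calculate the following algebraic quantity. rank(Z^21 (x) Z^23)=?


rank(M(x)N) = rank(M)*rank(N)
21*23 = 483


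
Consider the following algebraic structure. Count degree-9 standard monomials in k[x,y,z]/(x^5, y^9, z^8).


Need i<5, j<9, k<8 with i+j+k=9.
For each i, j ranges over max(0,9-i-7)..min(8,9-i):
  i=0: j in [2,8] -> 7
  i=1: j in [1,8] -> 8
  i=2: j in [0,7] -> 8
  i=3: j in [0,6] -> 7
  i=4: j in [0,5] -> 6
H(9) = 7+8+8+7+6 = 36


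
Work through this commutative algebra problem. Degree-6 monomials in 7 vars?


C(d+n-1,n-1)=C(12,6)=924


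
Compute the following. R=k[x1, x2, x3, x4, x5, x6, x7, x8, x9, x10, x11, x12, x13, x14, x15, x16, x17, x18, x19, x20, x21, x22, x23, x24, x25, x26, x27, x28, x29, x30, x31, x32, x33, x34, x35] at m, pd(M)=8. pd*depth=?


pd+depth=35
depth=35-8=27
pd*depth=8*27=216


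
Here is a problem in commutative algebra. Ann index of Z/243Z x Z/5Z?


Exponent = lcm of the cyclic orders; pairwise coprime => product.
3^5*5^1=243*5=1215


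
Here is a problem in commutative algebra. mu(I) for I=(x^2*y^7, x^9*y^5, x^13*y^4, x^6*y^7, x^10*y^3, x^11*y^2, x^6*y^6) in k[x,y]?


Remove redundant (divisible by others).
x^13*y^4 redundant.
x^6*y^7 redundant.
Min: x^11*y^2, x^10*y^3, x^9*y^5, x^6*y^6, x^2*y^7
Count=5


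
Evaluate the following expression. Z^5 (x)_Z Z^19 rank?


rank(M(x)N) = rank(M)*rank(N)
5*19 = 95


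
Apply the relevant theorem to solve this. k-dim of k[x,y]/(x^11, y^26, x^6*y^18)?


k[x,y]/I, I = (x^11, y^26, x^6*y^18)
Rect: 11x26=286. Corner: (11-6)x(26-18)=40.
dim = 286-40 = 246


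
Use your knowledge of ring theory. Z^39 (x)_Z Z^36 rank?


rank(M(x)N) = rank(M)*rank(N)
39*36 = 1404


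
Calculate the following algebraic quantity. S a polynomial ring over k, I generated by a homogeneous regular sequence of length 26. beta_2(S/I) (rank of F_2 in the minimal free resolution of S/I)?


Regular sequence => Koszul complex is the minimal free resolution.
Syz_1 minimally generated by Koszul relations f_i*e_j - f_j*e_i (i<j): mu(Syz_1) = beta_2 = C(m,2) = m(m-1)/2
m=26
26*25/2 = 325


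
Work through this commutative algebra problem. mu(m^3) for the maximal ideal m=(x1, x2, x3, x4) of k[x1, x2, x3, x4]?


Graded Nakayama: mu(m^d) = dim_k (m^d/m^(d+1)) = #degree-3 monomials in 4 vars
C(n+d-1,d)=C(6,3)=20


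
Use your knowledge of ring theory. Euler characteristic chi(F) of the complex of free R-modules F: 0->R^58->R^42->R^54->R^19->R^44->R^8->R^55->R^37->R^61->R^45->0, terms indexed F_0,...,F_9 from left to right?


chi = sum (-1)^i * rank:
(-1)^0*58=58
(-1)^1*42=-42
(-1)^2*54=54
(-1)^3*19=-19
(-1)^4*44=44
(-1)^5*8=-8
(-1)^6*55=55
(-1)^7*37=-37
(-1)^8*61=61
(-1)^9*45=-45
chi=121


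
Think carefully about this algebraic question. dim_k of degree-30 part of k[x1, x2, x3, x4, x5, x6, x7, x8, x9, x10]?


C(d+n-1,n-1)=C(39,9)=211915132


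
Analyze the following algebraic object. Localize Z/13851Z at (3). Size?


3-primary part: 13851=3^6*19
Size=3^6=729


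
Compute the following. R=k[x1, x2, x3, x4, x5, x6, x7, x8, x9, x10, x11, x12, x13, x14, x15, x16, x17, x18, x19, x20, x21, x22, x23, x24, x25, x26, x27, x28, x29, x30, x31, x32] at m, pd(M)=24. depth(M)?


pd+depth=depth(R)=32
depth=32-24=8


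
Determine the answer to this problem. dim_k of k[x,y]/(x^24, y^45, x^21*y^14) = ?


k[x,y]/I, I = (x^24, y^45, x^21*y^14)
Rect: 24x45=1080. Corner: (24-21)x(45-14)=93.
dim = 1080-93 = 987


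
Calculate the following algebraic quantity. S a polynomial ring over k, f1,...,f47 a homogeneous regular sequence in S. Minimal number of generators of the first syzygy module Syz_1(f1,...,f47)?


Regular sequence => Koszul complex is the minimal free resolution.
Syz_1 minimally generated by Koszul relations f_i*e_j - f_j*e_i (i<j): mu(Syz_1) = beta_2 = C(m,2) = m(m-1)/2
m=47
47*46/2 = 1081


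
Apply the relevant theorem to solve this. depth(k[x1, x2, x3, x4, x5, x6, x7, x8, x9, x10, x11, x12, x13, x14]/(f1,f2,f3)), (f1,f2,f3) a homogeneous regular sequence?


depth(R)=14
depth(R/I)=14-3=11


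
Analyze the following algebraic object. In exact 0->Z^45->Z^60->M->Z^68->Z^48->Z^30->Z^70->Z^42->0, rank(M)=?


Alt sum=0:
(-1)^0*45 + (-1)^1*60 + (-1)^2*? + (-1)^3*68 + (-1)^4*48 + (-1)^5*30 + (-1)^6*70 + (-1)^7*42=0
rank(M)=37


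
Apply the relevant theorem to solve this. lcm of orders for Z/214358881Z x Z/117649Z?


Exponent = lcm of the cyclic orders; pairwise coprime => product.
11^8*7^6=214358881*117649=25219107990769


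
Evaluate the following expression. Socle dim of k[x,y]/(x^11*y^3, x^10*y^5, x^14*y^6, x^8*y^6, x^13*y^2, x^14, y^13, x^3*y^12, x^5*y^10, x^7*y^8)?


Socle = ann(m) = span of standard monomials u with x*u, y*u in I (staircase corners).
Redundant generators: x^14*y^6
Minimal generators: x^14, x^13*y^2, x^11*y^3, x^10*y^5, x^8*y^6, x^7*y^8, x^5*y^10, x^3*y^12, y^13
Corners: x^2y^12, x^4y^11, x^6y^9, x^7y^7, x^9y^5, x^10y^4, x^12y^2, x^13y
Socle dim=8


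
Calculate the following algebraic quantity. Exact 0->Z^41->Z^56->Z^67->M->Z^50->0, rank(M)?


Alt sum=0:
(-1)^0*41 + (-1)^1*56 + (-1)^2*67 + (-1)^3*? + (-1)^4*50=0
rank(M)=102


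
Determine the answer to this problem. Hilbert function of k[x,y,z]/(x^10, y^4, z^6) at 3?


Need i<10, j<4, k<6 with i+j+k=3.
For each i, j ranges over max(0,3-i-5)..min(3,3-i):
  i=0: j in [0,3] -> 4
  i=1: j in [0,2] -> 3
  i=2: j in [0,1] -> 2
  i=3: j in [0,0] -> 1
H(3) = 4+3+2+1 = 10


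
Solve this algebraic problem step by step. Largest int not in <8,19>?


gcd(8,19)=1 => F=ab-a-b=8*19-8-19=152-27=125


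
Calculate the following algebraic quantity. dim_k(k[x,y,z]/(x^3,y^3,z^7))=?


Basis: x^iy^jz^k, i<3,j<3,k<7
3*3*7=63


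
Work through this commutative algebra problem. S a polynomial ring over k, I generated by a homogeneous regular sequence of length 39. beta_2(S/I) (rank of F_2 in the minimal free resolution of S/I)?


Regular sequence => Koszul complex is the minimal free resolution.
Syz_1 minimally generated by Koszul relations f_i*e_j - f_j*e_i (i<j): mu(Syz_1) = beta_2 = C(m,2) = m(m-1)/2
m=39
39*38/2 = 741


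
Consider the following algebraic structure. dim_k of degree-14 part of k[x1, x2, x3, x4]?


C(d+n-1,n-1)=C(17,3)=680


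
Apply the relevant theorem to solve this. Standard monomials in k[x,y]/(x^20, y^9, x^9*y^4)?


k[x,y]/I, I = (x^20, y^9, x^9*y^4)
Rect: 20x9=180. Corner: (20-9)x(9-4)=55.
dim = 180-55 = 125


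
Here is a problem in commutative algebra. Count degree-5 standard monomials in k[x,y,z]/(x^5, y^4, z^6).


Need i<5, j<4, k<6 with i+j+k=5.
For each i, j ranges over max(0,5-i-5)..min(3,5-i):
  i=0: j in [0,3] -> 4
  i=1: j in [0,3] -> 4
  i=2: j in [0,3] -> 4
  i=3: j in [0,2] -> 3
  i=4: j in [0,1] -> 2
H(5) = 4+4+4+3+2 = 17


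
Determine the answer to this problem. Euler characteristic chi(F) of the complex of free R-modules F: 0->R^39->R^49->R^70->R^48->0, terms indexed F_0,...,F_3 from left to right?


chi = sum (-1)^i * rank:
(-1)^0*39=39
(-1)^1*49=-49
(-1)^2*70=70
(-1)^3*48=-48
chi=12


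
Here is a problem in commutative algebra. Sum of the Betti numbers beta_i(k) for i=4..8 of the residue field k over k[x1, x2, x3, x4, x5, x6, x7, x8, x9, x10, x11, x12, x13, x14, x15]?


Koszul resolution: beta_i(k)=C(n,i), n=15
C(15,4)=1365, C(15,5)=3003, C(15,6)=5005, C(15,7)=6435, C(15,8)=6435
Sum=22243


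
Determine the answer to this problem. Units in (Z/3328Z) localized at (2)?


Local ring = Z/256Z.
phi(256) = 2^7*(2-1) = 128


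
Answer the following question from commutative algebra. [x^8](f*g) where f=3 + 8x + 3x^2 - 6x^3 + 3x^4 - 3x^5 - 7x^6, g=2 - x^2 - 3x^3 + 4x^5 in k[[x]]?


[x^8] = sum a_i*b_j, i+j=8
  -6*4=-24
  -3*-3=9
  -7*-1=7
Sum=-8


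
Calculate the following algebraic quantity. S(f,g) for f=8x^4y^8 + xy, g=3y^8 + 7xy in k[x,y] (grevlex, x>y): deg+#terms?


LT(f)=8x^4y^8, LT(g)=3y^8
lcm(LM)=x^4y^8
S(f,g) (scaled by 24 to clear denominators) = 3*f - 8x^4*g = -56x^5y + 3xy
2 terms, deg 6.
6+2=8


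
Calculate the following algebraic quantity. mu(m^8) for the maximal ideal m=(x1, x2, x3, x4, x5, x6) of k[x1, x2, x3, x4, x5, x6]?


Graded Nakayama: mu(m^d) = dim_k (m^d/m^(d+1)) = #degree-8 monomials in 6 vars
C(n+d-1,d)=C(13,8)=1287


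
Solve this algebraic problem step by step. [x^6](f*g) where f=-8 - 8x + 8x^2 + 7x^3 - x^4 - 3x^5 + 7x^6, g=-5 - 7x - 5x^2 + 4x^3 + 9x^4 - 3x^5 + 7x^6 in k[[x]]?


[x^6] = sum a_i*b_j, i+j=6
  -8*7=-56
  -8*-3=24
  8*9=72
  7*4=28
  -1*-5=5
  -3*-7=21
  7*-5=-35
Sum=59


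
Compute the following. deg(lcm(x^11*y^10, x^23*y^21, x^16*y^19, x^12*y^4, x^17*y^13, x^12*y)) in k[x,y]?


lcm = componentwise max:
x: max(11,23,16,12,17,12)=23
y: max(10,21,19,4,13,1)=21
Total=23+21=44


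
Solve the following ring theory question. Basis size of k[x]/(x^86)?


Basis: 1,x,...,x^85
dim=86


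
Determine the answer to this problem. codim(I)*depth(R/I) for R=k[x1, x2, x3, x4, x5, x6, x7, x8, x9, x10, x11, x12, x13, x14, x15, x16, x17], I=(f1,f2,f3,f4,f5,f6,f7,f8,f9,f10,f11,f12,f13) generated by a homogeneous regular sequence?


codim=13, depth=dim(R/I)=17-13=4
Product=13*4=52


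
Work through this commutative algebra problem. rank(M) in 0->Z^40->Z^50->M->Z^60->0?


Alt sum=0:
(-1)^0*40 + (-1)^1*50 + (-1)^2*? + (-1)^3*60=0
rank(M)=70


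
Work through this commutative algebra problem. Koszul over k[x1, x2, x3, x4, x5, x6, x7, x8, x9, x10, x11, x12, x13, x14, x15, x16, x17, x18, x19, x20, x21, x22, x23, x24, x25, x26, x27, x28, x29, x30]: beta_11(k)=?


C(n,i)=C(30,11)=54627300


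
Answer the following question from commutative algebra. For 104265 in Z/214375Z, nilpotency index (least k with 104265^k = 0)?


104265^k mod 214375:
k=1: 104265
k=2: 19600
k=3: 171500
k=4: 0
First zero at k = 4


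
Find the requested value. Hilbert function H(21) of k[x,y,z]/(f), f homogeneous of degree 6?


C(23,2)-C(17,2)=253-136=117


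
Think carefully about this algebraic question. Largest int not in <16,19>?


gcd(16,19)=1 => F=ab-a-b=16*19-16-19=304-35=269


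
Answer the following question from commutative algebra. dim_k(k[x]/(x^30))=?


Basis: 1,x,...,x^29
dim=30


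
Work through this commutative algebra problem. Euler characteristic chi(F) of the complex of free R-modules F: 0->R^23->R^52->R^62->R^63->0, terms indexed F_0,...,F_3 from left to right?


chi = sum (-1)^i * rank:
(-1)^0*23=23
(-1)^1*52=-52
(-1)^2*62=62
(-1)^3*63=-63
chi=-30


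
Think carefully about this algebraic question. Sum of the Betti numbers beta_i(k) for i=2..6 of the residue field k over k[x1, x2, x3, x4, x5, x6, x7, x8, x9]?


Koszul resolution: beta_i(k)=C(n,i), n=9
C(9,2)=36, C(9,3)=84, C(9,4)=126, C(9,5)=126, C(9,6)=84
Sum=456


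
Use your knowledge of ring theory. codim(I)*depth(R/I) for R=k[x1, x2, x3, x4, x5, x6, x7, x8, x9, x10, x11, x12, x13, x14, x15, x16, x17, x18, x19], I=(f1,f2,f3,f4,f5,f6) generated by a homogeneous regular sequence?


codim=6, depth=dim(R/I)=19-6=13
Product=6*13=78


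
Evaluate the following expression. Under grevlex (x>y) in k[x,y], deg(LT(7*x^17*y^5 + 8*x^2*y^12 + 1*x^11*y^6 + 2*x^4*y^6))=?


LT: 7*x^17*y^5
deg_x=17, deg_y=5
Total=17+5=22


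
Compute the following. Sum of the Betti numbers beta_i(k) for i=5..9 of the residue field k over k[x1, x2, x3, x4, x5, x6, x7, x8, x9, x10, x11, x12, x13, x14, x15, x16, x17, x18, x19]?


Koszul resolution: beta_i(k)=C(n,i), n=19
C(19,5)=11628, C(19,6)=27132, C(19,7)=50388, C(19,8)=75582, C(19,9)=92378
Sum=257108


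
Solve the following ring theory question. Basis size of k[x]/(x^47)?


Basis: 1,x,...,x^46
dim=47


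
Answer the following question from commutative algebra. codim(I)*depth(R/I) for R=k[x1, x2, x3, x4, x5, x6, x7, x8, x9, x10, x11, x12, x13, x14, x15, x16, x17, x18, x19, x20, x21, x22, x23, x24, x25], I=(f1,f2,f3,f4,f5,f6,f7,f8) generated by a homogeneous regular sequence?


codim=8, depth=dim(R/I)=25-8=17
Product=8*17=136


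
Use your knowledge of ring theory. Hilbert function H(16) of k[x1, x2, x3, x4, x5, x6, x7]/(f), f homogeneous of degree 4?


C(22,6)-C(18,6)=74613-18564=56049


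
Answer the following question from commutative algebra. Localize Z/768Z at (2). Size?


2-primary part: 768=2^8*3
Size=2^8=256


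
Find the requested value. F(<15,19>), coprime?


gcd(15,19)=1 => F=ab-a-b=15*19-15-19=285-34=251


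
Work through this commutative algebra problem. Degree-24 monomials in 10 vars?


C(d+n-1,n-1)=C(33,9)=38567100


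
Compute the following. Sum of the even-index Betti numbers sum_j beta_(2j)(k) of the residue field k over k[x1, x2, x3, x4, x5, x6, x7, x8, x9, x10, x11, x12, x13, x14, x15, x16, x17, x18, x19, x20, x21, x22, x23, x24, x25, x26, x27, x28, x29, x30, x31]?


Koszul resolution: beta_i(k)=C(n,i), n=31
sum_even C(31,i) = 2^(n-1) = 2^30 = 1073741824


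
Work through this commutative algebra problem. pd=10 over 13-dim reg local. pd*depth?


pd+depth=13
depth=13-10=3
pd*depth=10*3=30


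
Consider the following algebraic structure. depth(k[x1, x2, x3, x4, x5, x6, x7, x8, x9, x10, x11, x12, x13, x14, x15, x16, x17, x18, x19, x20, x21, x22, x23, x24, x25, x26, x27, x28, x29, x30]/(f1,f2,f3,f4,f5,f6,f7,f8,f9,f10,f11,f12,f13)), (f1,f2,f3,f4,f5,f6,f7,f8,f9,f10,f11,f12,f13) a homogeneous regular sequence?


depth(R)=30
depth(R/I)=30-13=17


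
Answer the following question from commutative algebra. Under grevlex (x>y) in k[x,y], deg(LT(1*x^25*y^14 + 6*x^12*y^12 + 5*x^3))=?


LT: 1*x^25*y^14
deg_x=25, deg_y=14
Total=25+14=39


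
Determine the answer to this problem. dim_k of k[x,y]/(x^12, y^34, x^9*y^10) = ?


k[x,y]/I, I = (x^12, y^34, x^9*y^10)
Rect: 12x34=408. Corner: (12-9)x(34-10)=72.
dim = 408-72 = 336


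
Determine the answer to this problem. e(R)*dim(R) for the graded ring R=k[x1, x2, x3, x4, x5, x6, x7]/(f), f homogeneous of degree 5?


e(R)=deg(f)=5, dim(R)=7-1=6
e*dim=5*6=30


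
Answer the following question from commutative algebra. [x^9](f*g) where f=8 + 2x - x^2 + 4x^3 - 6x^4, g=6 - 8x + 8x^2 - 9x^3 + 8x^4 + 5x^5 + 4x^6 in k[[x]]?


[x^9] = sum a_i*b_j, i+j=9
  4*4=16
  -6*5=-30
Sum=-14


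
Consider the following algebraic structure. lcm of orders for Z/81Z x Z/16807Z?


Exponent = lcm of the cyclic orders; pairwise coprime => product.
3^4*7^5=81*16807=1361367


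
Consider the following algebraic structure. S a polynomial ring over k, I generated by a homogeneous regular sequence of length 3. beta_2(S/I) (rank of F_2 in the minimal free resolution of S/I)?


Regular sequence => Koszul complex is the minimal free resolution.
Syz_1 minimally generated by Koszul relations f_i*e_j - f_j*e_i (i<j): mu(Syz_1) = beta_2 = C(m,2) = m(m-1)/2
m=3
3*2/2 = 3


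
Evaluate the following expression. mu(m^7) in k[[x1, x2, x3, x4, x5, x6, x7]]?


C(n+d-1,d)=C(13,7)=1716


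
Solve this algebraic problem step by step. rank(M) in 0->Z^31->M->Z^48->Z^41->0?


Alt sum=0:
(-1)^0*31 + (-1)^1*? + (-1)^2*48 + (-1)^3*41=0
rank(M)=38


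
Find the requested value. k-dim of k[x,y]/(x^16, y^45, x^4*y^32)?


k[x,y]/I, I = (x^16, y^45, x^4*y^32)
Rect: 16x45=720. Corner: (16-4)x(45-32)=156.
dim = 720-156 = 564


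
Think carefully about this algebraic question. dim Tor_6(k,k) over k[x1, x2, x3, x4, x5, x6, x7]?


Koszul: C(n,i)=C(7,6)=7


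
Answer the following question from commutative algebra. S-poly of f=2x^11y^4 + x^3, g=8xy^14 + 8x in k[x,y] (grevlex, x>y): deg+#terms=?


LT(f)=2x^11y^4, LT(g)=8xy^14
lcm(LM)=x^11y^14
S(f,g) (scaled by 16 to clear denominators) = 8y^10*f - 2x^10*g = 8x^3y^10 - 16x^11
2 terms, deg 13.
13+2=15


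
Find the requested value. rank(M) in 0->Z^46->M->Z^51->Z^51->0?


Alt sum=0:
(-1)^0*46 + (-1)^1*? + (-1)^2*51 + (-1)^3*51=0
rank(M)=46


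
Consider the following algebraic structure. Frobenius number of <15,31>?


gcd(15,31)=1 => F=ab-a-b=15*31-15-31=465-46=419


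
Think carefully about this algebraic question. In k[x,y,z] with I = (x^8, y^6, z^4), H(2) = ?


Need i<8, j<6, k<4 with i+j+k=2.
For each i, j ranges over max(0,2-i-3)..min(5,2-i):
  i=0: j in [0,2] -> 3
  i=1: j in [0,1] -> 2
  i=2: j in [0,0] -> 1
H(2) = 3+2+1 = 6


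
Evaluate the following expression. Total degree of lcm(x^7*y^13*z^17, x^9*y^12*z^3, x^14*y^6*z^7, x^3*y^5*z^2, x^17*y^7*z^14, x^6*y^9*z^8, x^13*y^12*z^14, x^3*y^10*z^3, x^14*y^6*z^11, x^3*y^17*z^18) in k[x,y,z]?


lcm = componentwise max:
x: max(7,9,14,3,17,6,13,3,14,3)=17
y: max(13,12,6,5,7,9,12,10,6,17)=17
z: max(17,3,7,2,14,8,14,3,11,18)=18
Total=17+17+18=52


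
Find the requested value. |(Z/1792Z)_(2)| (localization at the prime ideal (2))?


2-primary part: 1792=2^8*7
Size=2^8=256


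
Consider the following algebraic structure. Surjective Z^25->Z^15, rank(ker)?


rank(ker) = 25-15 = 10


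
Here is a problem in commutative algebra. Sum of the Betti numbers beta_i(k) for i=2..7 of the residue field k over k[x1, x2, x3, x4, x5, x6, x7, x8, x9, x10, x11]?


Koszul resolution: beta_i(k)=C(n,i), n=11
C(11,2)=55, C(11,3)=165, C(11,4)=330, C(11,5)=462, C(11,6)=462, C(11,7)=330
Sum=1804


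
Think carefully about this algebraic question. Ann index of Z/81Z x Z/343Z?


Exponent = lcm of the cyclic orders; pairwise coprime => product.
3^4*7^3=81*343=27783


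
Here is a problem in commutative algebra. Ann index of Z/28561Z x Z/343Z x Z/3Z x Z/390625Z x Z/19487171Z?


Exponent = lcm of the cyclic orders; pairwise coprime => product.
13^4*7^3*3^1*5^8*11^7=28561*343*3*390625*19487171=223716293190624609375


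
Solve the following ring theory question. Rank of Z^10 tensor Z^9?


rank(M(x)N) = rank(M)*rank(N)
10*9 = 90


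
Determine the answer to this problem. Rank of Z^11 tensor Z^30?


rank(M(x)N) = rank(M)*rank(N)
11*30 = 330


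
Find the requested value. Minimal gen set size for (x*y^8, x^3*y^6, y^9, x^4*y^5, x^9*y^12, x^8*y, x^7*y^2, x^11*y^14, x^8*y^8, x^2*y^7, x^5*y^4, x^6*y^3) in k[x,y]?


Remove redundant (divisible by others).
x^8*y^8 redundant.
x^11*y^14 redundant.
x^9*y^12 redundant.
Min: x^8*y, x^7*y^2, x^6*y^3, x^5*y^4, x^4*y^5, x^3*y^6, x^2*y^7, x*y^8, y^9
Count=9


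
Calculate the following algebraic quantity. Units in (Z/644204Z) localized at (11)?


Local ring = Z/161051Z.
phi(161051) = 11^4*(11-1) = 146410


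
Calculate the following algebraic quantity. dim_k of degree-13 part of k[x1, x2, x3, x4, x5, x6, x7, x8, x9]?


C(d+n-1,n-1)=C(21,8)=203490


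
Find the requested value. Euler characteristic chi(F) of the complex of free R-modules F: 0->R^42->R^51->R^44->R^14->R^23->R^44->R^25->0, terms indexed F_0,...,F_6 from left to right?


chi = sum (-1)^i * rank:
(-1)^0*42=42
(-1)^1*51=-51
(-1)^2*44=44
(-1)^3*14=-14
(-1)^4*23=23
(-1)^5*44=-44
(-1)^6*25=25
chi=25


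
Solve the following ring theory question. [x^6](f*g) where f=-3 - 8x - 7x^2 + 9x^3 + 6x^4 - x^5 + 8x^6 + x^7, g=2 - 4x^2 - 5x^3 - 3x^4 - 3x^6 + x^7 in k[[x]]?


[x^6] = sum a_i*b_j, i+j=6
  -3*-3=9
  -7*-3=21
  9*-5=-45
  6*-4=-24
  8*2=16
Sum=-23


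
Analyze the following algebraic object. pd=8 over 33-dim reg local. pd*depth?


pd+depth=33
depth=33-8=25
pd*depth=8*25=200


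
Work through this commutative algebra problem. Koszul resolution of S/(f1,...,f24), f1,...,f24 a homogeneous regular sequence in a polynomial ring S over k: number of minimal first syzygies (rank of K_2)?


Regular sequence => Koszul complex is the minimal free resolution.
Syz_1 minimally generated by Koszul relations f_i*e_j - f_j*e_i (i<j): mu(Syz_1) = beta_2 = C(m,2) = m(m-1)/2
m=24
24*23/2 = 276


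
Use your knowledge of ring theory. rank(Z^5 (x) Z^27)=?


rank(M(x)N) = rank(M)*rank(N)
5*27 = 135


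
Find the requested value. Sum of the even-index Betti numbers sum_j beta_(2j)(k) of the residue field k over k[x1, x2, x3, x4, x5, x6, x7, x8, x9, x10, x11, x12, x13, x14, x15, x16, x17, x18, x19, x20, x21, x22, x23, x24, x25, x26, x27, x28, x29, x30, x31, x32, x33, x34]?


Koszul resolution: beta_i(k)=C(n,i), n=34
sum_even C(34,i) = 2^(n-1) = 2^33 = 8589934592


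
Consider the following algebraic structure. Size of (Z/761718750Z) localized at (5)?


5-primary part: 761718750=5^10*78
Size=5^10=9765625


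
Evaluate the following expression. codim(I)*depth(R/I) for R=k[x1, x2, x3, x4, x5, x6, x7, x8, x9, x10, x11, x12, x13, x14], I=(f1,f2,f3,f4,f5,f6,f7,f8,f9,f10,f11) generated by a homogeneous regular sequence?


codim=11, depth=dim(R/I)=14-11=3
Product=11*3=33


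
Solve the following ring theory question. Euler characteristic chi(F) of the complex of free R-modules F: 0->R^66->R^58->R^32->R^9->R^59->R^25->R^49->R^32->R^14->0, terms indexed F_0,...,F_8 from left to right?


chi = sum (-1)^i * rank:
(-1)^0*66=66
(-1)^1*58=-58
(-1)^2*32=32
(-1)^3*9=-9
(-1)^4*59=59
(-1)^5*25=-25
(-1)^6*49=49
(-1)^7*32=-32
(-1)^8*14=14
chi=96


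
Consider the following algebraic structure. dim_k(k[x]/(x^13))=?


Basis: 1,x,...,x^12
dim=13


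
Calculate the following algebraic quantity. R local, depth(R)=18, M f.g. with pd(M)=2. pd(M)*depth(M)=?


pd+depth=18
depth=18-2=16
pd*depth=2*16=32


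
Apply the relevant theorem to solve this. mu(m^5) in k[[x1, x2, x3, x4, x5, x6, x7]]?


C(n+d-1,d)=C(11,5)=462


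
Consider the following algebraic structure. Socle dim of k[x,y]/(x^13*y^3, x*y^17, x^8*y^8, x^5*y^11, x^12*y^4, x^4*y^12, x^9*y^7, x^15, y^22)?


Socle = ann(m) = span of standard monomials u with x*u, y*u in I (staircase corners).
Minimal generators: x^15, x^13*y^3, x^12*y^4, x^9*y^7, x^8*y^8, x^5*y^11, x^4*y^12, x*y^17, y^22
Corners: y^21, x^3y^16, x^4y^11, x^7y^10, x^8y^7, x^11y^6, x^12y^3, x^14y^2
Socle dim=8


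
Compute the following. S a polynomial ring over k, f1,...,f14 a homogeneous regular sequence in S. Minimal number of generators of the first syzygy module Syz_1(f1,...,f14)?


Regular sequence => Koszul complex is the minimal free resolution.
Syz_1 minimally generated by Koszul relations f_i*e_j - f_j*e_i (i<j): mu(Syz_1) = beta_2 = C(m,2) = m(m-1)/2
m=14
14*13/2 = 91


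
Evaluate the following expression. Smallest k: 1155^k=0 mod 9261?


1155^k mod 9261:
k=1: 1155
k=2: 441
k=3: 0
First zero at k = 3


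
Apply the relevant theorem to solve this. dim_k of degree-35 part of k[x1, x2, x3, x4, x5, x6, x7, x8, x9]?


C(d+n-1,n-1)=C(43,8)=145008513


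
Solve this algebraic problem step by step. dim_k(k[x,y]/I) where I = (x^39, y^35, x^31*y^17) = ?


k[x,y]/I, I = (x^39, y^35, x^31*y^17)
Rect: 39x35=1365. Corner: (39-31)x(35-17)=144.
dim = 1365-144 = 1221


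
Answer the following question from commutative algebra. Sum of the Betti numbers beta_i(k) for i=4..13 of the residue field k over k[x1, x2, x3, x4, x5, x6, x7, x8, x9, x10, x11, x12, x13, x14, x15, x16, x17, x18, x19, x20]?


Koszul resolution: beta_i(k)=C(n,i), n=20
C(20,4)=4845, C(20,5)=15504, C(20,6)=38760, C(20,7)=77520, C(20,8)=125970, C(20,9)=167960, C(20,10)=184756, C(20,11)=167960, C(20,12)=125970, C(20,13)=77520
Sum=986765


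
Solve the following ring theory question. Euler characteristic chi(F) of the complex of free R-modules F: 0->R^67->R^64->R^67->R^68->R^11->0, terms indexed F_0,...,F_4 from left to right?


chi = sum (-1)^i * rank:
(-1)^0*67=67
(-1)^1*64=-64
(-1)^2*67=67
(-1)^3*68=-68
(-1)^4*11=11
chi=13


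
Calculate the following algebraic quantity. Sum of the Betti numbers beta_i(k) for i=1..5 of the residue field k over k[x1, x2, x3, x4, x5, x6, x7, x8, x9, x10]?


Koszul resolution: beta_i(k)=C(n,i), n=10
C(10,1)=10, C(10,2)=45, C(10,3)=120, C(10,4)=210, C(10,5)=252
Sum=637


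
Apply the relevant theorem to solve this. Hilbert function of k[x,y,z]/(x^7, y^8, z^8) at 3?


Need i<7, j<8, k<8 with i+j+k=3.
For each i, j ranges over max(0,3-i-7)..min(7,3-i):
  i=0: j in [0,3] -> 4
  i=1: j in [0,2] -> 3
  i=2: j in [0,1] -> 2
  i=3: j in [0,0] -> 1
H(3) = 4+3+2+1 = 10


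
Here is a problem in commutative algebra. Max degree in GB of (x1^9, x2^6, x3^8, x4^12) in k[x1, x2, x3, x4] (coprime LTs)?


Pure powers, coprime LTs => already GB.
Degrees: 9, 6, 8, 12
Max=12


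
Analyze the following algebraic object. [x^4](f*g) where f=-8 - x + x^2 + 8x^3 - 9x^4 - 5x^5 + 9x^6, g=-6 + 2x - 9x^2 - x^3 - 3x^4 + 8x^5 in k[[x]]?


[x^4] = sum a_i*b_j, i+j=4
  -8*-3=24
  -1*-1=1
  1*-9=-9
  8*2=16
  -9*-6=54
Sum=86


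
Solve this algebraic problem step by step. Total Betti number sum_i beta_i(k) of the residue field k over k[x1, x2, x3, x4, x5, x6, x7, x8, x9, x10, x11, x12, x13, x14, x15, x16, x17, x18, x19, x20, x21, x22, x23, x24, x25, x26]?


Koszul resolution: beta_i(k)=C(n,i), n=26
sum_i C(26,i) = 2^26 = 67108864


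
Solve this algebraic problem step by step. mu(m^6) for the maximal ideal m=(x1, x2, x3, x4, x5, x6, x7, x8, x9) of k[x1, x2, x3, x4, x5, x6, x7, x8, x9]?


Graded Nakayama: mu(m^d) = dim_k (m^d/m^(d+1)) = #degree-6 monomials in 9 vars
C(n+d-1,d)=C(14,6)=3003


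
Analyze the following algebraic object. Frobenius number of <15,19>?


gcd(15,19)=1 => F=ab-a-b=15*19-15-19=285-34=251


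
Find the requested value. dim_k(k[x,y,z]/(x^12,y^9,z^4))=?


Basis: x^iy^jz^k, i<12,j<9,k<4
12*9*4=432


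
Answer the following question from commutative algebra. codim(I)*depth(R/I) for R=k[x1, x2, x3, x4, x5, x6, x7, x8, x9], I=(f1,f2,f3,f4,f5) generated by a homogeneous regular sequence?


codim=5, depth=dim(R/I)=9-5=4
Product=5*4=20


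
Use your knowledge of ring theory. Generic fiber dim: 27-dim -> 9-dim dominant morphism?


dim(fiber)=dim(X)-dim(Y)=27-9=18


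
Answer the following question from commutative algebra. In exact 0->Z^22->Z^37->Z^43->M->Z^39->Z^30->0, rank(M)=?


Alt sum=0:
(-1)^0*22 + (-1)^1*37 + (-1)^2*43 + (-1)^3*? + (-1)^4*39 + (-1)^5*30=0
rank(M)=37


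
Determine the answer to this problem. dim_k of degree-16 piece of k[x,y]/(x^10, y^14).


k[x,y], I = (x^10, y^14), d = 16
Need i < 10 and d-i < 14.
Range: 3 <= i <= 9.
H(16) = 7


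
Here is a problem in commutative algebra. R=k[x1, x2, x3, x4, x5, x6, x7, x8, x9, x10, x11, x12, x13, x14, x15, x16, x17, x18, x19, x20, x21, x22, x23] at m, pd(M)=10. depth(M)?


pd+depth=depth(R)=23
depth=23-10=13


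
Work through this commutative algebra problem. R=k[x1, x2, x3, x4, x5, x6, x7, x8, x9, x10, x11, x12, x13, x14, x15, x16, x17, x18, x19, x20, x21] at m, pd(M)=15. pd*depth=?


pd+depth=21
depth=21-15=6
pd*depth=15*6=90


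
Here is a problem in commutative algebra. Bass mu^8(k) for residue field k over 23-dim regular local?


C(n,i)=C(23,8)=490314


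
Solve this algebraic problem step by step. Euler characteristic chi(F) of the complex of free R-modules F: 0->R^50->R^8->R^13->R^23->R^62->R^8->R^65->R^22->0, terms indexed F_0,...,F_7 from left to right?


chi = sum (-1)^i * rank:
(-1)^0*50=50
(-1)^1*8=-8
(-1)^2*13=13
(-1)^3*23=-23
(-1)^4*62=62
(-1)^5*8=-8
(-1)^6*65=65
(-1)^7*22=-22
chi=129


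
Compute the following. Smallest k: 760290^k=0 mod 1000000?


760290^k mod 1000000:
k=1: 760290
k=2: 884100
k=3: 389000
k=4: 810000
k=5: 900000
k=6: 0
First zero at k = 6


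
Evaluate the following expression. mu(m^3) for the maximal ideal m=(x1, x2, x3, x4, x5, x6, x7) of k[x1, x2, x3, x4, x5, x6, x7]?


Graded Nakayama: mu(m^d) = dim_k (m^d/m^(d+1)) = #degree-3 monomials in 7 vars
C(n+d-1,d)=C(9,3)=84


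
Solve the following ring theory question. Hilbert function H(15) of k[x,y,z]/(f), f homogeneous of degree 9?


C(17,2)-C(8,2)=136-28=108


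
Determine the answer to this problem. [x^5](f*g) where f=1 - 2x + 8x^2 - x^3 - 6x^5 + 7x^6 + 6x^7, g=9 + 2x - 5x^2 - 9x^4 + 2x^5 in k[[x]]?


[x^5] = sum a_i*b_j, i+j=5
  1*2=2
  -2*-9=18
  -1*-5=5
  -6*9=-54
Sum=-29


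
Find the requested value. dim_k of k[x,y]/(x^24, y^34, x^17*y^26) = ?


k[x,y]/I, I = (x^24, y^34, x^17*y^26)
Rect: 24x34=816. Corner: (24-17)x(34-26)=56.
dim = 816-56 = 760


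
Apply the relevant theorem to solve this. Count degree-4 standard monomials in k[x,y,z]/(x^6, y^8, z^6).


Need i<6, j<8, k<6 with i+j+k=4.
For each i, j ranges over max(0,4-i-5)..min(7,4-i):
  i=0: j in [0,4] -> 5
  i=1: j in [0,3] -> 4
  i=2: j in [0,2] -> 3
  i=3: j in [0,1] -> 2
  i=4: j in [0,0] -> 1
H(4) = 5+4+3+2+1 = 15


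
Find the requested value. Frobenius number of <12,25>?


gcd(12,25)=1 => F=ab-a-b=12*25-12-25=300-37=263


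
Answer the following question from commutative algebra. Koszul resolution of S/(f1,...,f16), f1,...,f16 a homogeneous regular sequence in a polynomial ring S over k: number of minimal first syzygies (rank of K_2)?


Regular sequence => Koszul complex is the minimal free resolution.
Syz_1 minimally generated by Koszul relations f_i*e_j - f_j*e_i (i<j): mu(Syz_1) = beta_2 = C(m,2) = m(m-1)/2
m=16
16*15/2 = 120


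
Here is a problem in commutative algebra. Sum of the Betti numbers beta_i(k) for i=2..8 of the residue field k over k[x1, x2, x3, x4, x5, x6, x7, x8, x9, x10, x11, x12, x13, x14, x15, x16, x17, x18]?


Koszul resolution: beta_i(k)=C(n,i), n=18
C(18,2)=153, C(18,3)=816, C(18,4)=3060, C(18,5)=8568, C(18,6)=18564, C(18,7)=31824, C(18,8)=43758
Sum=106743


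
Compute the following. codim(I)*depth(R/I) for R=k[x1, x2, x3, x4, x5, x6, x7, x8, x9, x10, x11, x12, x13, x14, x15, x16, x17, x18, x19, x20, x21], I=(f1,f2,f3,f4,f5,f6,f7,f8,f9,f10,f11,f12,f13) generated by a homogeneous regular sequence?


codim=13, depth=dim(R/I)=21-13=8
Product=13*8=104


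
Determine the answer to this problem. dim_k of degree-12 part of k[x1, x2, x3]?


C(d+n-1,n-1)=C(14,2)=91


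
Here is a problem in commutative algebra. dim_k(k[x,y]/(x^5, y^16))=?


Basis: x^i*y^j, i<5, j<16
5*16=80


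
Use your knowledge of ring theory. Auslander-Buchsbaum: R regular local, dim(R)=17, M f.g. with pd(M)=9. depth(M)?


pd+depth=depth(R)=17
depth=17-9=8


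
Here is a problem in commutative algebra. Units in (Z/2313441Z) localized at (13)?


Local ring = Z/28561Z.
phi(28561) = 13^3*(13-1) = 26364


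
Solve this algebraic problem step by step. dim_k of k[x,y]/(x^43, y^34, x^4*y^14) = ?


k[x,y]/I, I = (x^43, y^34, x^4*y^14)
Rect: 43x34=1462. Corner: (43-4)x(34-14)=780.
dim = 1462-780 = 682


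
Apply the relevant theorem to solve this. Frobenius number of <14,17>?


gcd(14,17)=1 => F=ab-a-b=14*17-14-17=238-31=207


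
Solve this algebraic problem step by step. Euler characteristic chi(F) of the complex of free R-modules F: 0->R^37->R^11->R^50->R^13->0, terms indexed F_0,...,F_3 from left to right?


chi = sum (-1)^i * rank:
(-1)^0*37=37
(-1)^1*11=-11
(-1)^2*50=50
(-1)^3*13=-13
chi=63


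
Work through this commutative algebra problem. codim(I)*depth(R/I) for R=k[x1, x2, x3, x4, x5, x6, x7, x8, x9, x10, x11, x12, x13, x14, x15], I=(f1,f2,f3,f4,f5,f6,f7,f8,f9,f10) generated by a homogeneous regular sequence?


codim=10, depth=dim(R/I)=15-10=5
Product=10*5=50


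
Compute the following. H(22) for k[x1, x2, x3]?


C(d+n-1,n-1)=C(24,2)=276


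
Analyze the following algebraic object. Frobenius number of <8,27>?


gcd(8,27)=1 => F=ab-a-b=8*27-8-27=216-35=181


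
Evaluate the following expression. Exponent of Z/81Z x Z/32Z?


Exponent = lcm of the cyclic orders; pairwise coprime => product.
3^4*2^5=81*32=2592


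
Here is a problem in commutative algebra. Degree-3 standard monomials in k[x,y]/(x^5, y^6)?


k[x,y], I = (x^5, y^6), d = 3
Need i < 5 and d-i < 6.
Range: 0 <= i <= 3.
H(3) = 4


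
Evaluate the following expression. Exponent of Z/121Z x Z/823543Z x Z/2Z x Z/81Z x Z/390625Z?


Exponent = lcm of the cyclic orders; pairwise coprime => product.
11^2*7^7*2^1*3^4*5^8=121*823543*2*81*390625=6305894486718750


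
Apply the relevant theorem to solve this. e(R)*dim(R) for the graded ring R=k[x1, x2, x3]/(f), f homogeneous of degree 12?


e(R)=deg(f)=12, dim(R)=3-1=2
e*dim=12*2=24


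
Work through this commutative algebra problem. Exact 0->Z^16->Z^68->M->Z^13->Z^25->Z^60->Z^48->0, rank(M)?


Alt sum=0:
(-1)^0*16 + (-1)^1*68 + (-1)^2*? + (-1)^3*13 + (-1)^4*25 + (-1)^5*60 + (-1)^6*48=0
rank(M)=52


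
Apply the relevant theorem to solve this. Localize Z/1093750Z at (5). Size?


5-primary part: 1093750=5^7*14
Size=5^7=78125


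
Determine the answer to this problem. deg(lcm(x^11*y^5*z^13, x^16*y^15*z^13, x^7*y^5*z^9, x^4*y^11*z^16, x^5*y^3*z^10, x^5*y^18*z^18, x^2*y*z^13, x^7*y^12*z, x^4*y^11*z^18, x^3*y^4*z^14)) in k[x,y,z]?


lcm = componentwise max:
x: max(11,16,7,4,5,5,2,7,4,3)=16
y: max(5,15,5,11,3,18,1,12,11,4)=18
z: max(13,13,9,16,10,18,13,1,18,14)=18
Total=16+18+18=52


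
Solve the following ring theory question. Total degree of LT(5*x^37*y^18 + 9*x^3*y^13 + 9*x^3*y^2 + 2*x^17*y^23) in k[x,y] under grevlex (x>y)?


LT: 5*x^37*y^18
deg_x=37, deg_y=18
Total=37+18=55


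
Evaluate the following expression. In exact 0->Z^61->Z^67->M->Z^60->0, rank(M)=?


Alt sum=0:
(-1)^0*61 + (-1)^1*67 + (-1)^2*? + (-1)^3*60=0
rank(M)=66


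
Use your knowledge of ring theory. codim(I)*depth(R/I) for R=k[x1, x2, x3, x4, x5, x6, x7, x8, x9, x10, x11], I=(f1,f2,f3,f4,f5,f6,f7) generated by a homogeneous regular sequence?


codim=7, depth=dim(R/I)=11-7=4
Product=7*4=28


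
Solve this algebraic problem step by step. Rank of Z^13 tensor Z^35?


rank(M(x)N) = rank(M)*rank(N)
13*35 = 455


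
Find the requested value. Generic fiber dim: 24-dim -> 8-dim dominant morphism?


dim(fiber)=dim(X)-dim(Y)=24-8=16


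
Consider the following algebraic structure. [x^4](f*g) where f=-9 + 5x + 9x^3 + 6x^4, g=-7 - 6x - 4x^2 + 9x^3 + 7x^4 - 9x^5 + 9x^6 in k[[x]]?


[x^4] = sum a_i*b_j, i+j=4
  -9*7=-63
  5*9=45
  9*-6=-54
  6*-7=-42
Sum=-114


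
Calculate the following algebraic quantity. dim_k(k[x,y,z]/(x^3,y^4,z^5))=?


Basis: x^iy^jz^k, i<3,j<4,k<5
3*4*5=60


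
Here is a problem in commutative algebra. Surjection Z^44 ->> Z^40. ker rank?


rank(ker) = 44-40 = 4


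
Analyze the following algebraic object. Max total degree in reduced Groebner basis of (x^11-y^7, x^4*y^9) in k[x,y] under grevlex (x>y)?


LT(f1)=x^11, LT(f2)=x^4y^9, lcm=x^11y^9
S(f1,f2) = y^9*f1 - x^7*f2 = -y^16
Reduced GB = {f1, f2, y^16}; degrees 11, 13, 16
Max = 16


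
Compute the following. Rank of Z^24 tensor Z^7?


rank(M(x)N) = rank(M)*rank(N)
24*7 = 168


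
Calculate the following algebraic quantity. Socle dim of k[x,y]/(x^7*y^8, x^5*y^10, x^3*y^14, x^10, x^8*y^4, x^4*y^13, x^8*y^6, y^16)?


Socle = ann(m) = span of standard monomials u with x*u, y*u in I (staircase corners).
Redundant generators: x^8*y^6
Minimal generators: x^10, x^8*y^4, x^7*y^8, x^5*y^10, x^4*y^13, x^3*y^14, y^16
Corners: x^2y^15, x^3y^13, x^4y^12, x^6y^9, x^7y^7, x^9y^3
Socle dim=6


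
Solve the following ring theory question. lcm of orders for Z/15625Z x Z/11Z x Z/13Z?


Exponent = lcm of the cyclic orders; pairwise coprime => product.
5^6*11^1*13^1=15625*11*13=2234375


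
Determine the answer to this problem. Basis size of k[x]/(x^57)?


Basis: 1,x,...,x^56
dim=57


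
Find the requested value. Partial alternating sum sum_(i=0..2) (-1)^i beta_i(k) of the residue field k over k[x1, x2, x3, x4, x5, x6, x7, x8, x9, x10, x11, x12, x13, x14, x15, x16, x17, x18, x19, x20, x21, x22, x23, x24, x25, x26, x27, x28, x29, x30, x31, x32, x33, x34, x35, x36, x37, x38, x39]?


Koszul resolution: beta_i(k)=C(n,i), n=39
sum_(i=0..p) (-1)^i C(n,i) = (-1)^p C(n-1,p)
(-1)^2*C(38,2) = (-1)^2*703 = 703


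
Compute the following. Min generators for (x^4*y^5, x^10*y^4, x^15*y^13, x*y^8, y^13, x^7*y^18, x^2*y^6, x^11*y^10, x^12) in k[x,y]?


Remove redundant (divisible by others).
x^11*y^10 redundant.
x^7*y^18 redundant.
x^15*y^13 redundant.
Min: x^12, x^10*y^4, x^4*y^5, x^2*y^6, x*y^8, y^13
Count=6


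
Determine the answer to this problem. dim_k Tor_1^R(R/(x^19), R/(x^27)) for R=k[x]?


Tor_1(R/I,R/J)=(I cap J)/IJ=(x^27)/(x^46)
dim=46-27=min(19,27)=19


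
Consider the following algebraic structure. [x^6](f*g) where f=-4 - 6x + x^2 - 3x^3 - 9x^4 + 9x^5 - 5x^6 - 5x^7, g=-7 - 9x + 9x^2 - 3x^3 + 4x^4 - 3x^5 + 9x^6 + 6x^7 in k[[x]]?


[x^6] = sum a_i*b_j, i+j=6
  -4*9=-36
  -6*-3=18
  1*4=4
  -3*-3=9
  -9*9=-81
  9*-9=-81
  -5*-7=35
Sum=-132


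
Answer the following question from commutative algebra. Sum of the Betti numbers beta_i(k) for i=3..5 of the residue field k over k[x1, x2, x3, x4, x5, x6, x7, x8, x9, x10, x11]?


Koszul resolution: beta_i(k)=C(n,i), n=11
C(11,3)=165, C(11,4)=330, C(11,5)=462
Sum=957


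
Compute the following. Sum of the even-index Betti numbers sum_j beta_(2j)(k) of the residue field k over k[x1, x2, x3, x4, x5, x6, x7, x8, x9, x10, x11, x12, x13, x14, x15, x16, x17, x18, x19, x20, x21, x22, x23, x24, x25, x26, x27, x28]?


Koszul resolution: beta_i(k)=C(n,i), n=28
sum_even C(28,i) = 2^(n-1) = 2^27 = 134217728


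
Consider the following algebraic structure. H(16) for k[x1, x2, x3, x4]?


C(d+n-1,n-1)=C(19,3)=969


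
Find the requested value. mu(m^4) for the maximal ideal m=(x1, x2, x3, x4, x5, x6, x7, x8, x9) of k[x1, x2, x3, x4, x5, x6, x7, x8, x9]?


Graded Nakayama: mu(m^d) = dim_k (m^d/m^(d+1)) = #degree-4 monomials in 9 vars
C(n+d-1,d)=C(12,4)=495


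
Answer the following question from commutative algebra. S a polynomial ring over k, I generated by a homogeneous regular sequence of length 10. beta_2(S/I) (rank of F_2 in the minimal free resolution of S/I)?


Regular sequence => Koszul complex is the minimal free resolution.
Syz_1 minimally generated by Koszul relations f_i*e_j - f_j*e_i (i<j): mu(Syz_1) = beta_2 = C(m,2) = m(m-1)/2
m=10
10*9/2 = 45


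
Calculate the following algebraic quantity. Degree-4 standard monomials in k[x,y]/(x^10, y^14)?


k[x,y], I = (x^10, y^14), d = 4
Need i < 10 and d-i < 14.
Range: 0 <= i <= 4.
H(4) = 5


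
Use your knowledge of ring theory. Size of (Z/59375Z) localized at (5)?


5-primary part: 59375=5^5*19
Size=5^5=3125


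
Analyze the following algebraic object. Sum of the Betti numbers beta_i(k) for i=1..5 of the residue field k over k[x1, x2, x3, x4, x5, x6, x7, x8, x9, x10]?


Koszul resolution: beta_i(k)=C(n,i), n=10
C(10,1)=10, C(10,2)=45, C(10,3)=120, C(10,4)=210, C(10,5)=252
Sum=637


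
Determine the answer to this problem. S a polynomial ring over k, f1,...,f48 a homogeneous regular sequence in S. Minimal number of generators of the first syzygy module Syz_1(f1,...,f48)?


Regular sequence => Koszul complex is the minimal free resolution.
Syz_1 minimally generated by Koszul relations f_i*e_j - f_j*e_i (i<j): mu(Syz_1) = beta_2 = C(m,2) = m(m-1)/2
m=48
48*47/2 = 1128


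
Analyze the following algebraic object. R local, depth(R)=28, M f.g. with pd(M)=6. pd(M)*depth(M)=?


pd+depth=28
depth=28-6=22
pd*depth=6*22=132


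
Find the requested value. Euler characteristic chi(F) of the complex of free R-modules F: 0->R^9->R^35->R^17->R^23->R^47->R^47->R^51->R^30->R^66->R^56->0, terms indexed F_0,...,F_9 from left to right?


chi = sum (-1)^i * rank:
(-1)^0*9=9
(-1)^1*35=-35
(-1)^2*17=17
(-1)^3*23=-23
(-1)^4*47=47
(-1)^5*47=-47
(-1)^6*51=51
(-1)^7*30=-30
(-1)^8*66=66
(-1)^9*56=-56
chi=-1
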